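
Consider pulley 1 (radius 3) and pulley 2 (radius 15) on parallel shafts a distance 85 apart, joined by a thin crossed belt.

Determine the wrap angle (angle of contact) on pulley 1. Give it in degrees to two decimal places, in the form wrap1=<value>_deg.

wrap1=204.45_deg

crossed belt: β = asin((r1+r2)/C) = asin(18/85) = 12.2258°
wrap1 = wrap2 = π + 2β = 204.4516°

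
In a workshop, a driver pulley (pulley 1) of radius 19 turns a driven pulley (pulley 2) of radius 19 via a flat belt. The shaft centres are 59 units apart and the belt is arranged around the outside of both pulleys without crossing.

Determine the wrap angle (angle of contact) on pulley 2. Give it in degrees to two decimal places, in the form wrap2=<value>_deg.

open belt: β = asin((r2−r1)/C) = asin(0/59) = 0.0000°
wrap1 = π − 2β = 180.0000°
wrap2 = π + 2β = 180.0000°

wrap2=180.00_deg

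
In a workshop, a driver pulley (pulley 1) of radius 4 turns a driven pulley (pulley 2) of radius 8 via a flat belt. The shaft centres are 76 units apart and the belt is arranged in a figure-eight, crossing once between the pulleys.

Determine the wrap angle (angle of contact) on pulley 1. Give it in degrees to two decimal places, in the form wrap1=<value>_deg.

crossed belt: β = asin((r1+r2)/C) = asin(12/76) = 9.0847°
wrap1 = wrap2 = π + 2β = 198.1694°

wrap1=198.17_deg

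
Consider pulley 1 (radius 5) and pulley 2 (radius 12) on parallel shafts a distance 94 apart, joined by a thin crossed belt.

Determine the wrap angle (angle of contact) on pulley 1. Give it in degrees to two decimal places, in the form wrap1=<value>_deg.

wrap1=200.84_deg

crossed belt: β = asin((r1+r2)/C) = asin(17/94) = 10.4193°
wrap1 = wrap2 = π + 2β = 200.8387°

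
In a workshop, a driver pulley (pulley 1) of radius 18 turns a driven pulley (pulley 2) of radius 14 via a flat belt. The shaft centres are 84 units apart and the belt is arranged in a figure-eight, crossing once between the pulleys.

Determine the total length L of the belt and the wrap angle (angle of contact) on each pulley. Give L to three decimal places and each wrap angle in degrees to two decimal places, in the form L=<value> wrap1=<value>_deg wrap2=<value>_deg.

crossed belt: β = asin((r1+r2)/C) = asin(32/84) = 22.3927°
wrap1 = wrap2 = π + 2β = 224.7854°
tangent length = C·cosβ = 77.6660
L = (r1+r2)·wrap + 2·C·cosβ = 32·3.9232 + 2·77.6660 = 280.8757

L=280.876 wrap1=224.79_deg wrap2=224.79_deg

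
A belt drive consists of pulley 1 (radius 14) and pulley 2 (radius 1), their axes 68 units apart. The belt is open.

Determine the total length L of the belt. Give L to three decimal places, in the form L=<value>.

L=185.617

open belt: β = asin((r2−r1)/C) = asin(-13/68) = -11.0214°
wrap1 = π − 2β = 202.0429°
wrap2 = π + 2β = 157.9571°
tangent length = C·cosβ = 66.7458
L = r1·wrap1 + r2·wrap2 + 2·C·cosβ = 14·3.5263 + 1·2.7569 + 2·66.7458 = 185.6168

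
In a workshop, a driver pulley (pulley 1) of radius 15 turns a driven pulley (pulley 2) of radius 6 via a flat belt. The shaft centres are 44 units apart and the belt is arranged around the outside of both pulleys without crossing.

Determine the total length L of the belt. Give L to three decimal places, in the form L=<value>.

open belt: β = asin((r2−r1)/C) = asin(-9/44) = -11.8029°
wrap1 = π − 2β = 203.6058°
wrap2 = π + 2β = 156.3942°
tangent length = C·cosβ = 43.0697
L = r1·wrap1 + r2·wrap2 + 2·C·cosβ = 15·3.5536 + 6·2.7296 + 2·43.0697 = 155.8209

L=155.821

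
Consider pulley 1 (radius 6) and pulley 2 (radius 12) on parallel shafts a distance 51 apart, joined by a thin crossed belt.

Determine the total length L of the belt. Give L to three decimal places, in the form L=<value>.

crossed belt: β = asin((r1+r2)/C) = asin(18/51) = 20.6673°
wrap1 = wrap2 = π + 2β = 221.3346°
tangent length = C·cosβ = 47.7179
L = (r1+r2)·wrap + 2·C·cosβ = 18·3.8630 + 2·47.7179 = 164.9702

L=164.970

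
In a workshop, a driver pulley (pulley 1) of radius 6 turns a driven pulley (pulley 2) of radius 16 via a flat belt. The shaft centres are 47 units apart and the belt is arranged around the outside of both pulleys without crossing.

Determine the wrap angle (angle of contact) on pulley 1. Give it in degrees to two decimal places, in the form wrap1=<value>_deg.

wrap1=155.43_deg

open belt: β = asin((r2−r1)/C) = asin(10/47) = 12.2845°
wrap1 = π − 2β = 155.4310°
wrap2 = π + 2β = 204.5690°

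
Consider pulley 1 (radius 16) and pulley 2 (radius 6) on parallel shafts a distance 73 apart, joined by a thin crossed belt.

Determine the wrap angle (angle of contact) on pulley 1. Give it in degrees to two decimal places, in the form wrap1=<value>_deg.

crossed belt: β = asin((r1+r2)/C) = asin(22/73) = 17.5399°
wrap1 = wrap2 = π + 2β = 215.0798°

wrap1=215.08_deg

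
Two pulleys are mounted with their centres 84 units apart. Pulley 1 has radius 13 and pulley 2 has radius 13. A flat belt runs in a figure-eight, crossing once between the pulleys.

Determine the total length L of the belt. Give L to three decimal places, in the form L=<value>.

L=257.795

crossed belt: β = asin((r1+r2)/C) = asin(26/84) = 18.0305°
wrap1 = wrap2 = π + 2β = 216.0611°
tangent length = C·cosβ = 79.8749
L = (r1+r2)·wrap + 2·C·cosβ = 26·3.7710 + 2·79.8749 = 257.7952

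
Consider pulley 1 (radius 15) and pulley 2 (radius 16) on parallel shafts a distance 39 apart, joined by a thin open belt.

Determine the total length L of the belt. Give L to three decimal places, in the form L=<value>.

L=175.415

open belt: β = asin((r2−r1)/C) = asin(1/39) = 1.4693°
wrap1 = π − 2β = 177.0614°
wrap2 = π + 2β = 182.9386°
tangent length = C·cosβ = 38.9872
L = r1·wrap1 + r2·wrap2 + 2·C·cosβ = 15·3.0903 + 16·3.1929 + 2·38.9872 = 175.4150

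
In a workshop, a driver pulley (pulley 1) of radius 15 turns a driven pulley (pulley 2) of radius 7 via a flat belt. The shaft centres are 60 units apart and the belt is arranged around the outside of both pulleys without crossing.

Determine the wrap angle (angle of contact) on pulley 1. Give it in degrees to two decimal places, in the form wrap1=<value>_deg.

open belt: β = asin((r2−r1)/C) = asin(-8/60) = -7.6623°
wrap1 = π − 2β = 195.3245°
wrap2 = π + 2β = 164.6755°

wrap1=195.32_deg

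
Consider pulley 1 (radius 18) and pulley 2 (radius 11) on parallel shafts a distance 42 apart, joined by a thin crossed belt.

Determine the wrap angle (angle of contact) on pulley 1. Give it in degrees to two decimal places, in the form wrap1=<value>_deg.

wrap1=267.34_deg

crossed belt: β = asin((r1+r2)/C) = asin(29/42) = 43.6678°
wrap1 = wrap2 = π + 2β = 267.3356°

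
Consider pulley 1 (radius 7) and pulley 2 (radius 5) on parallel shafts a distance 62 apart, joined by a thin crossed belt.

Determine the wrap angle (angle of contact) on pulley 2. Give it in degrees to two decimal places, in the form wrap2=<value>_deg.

wrap2=202.32_deg

crossed belt: β = asin((r1+r2)/C) = asin(12/62) = 11.1599°
wrap1 = wrap2 = π + 2β = 202.3199°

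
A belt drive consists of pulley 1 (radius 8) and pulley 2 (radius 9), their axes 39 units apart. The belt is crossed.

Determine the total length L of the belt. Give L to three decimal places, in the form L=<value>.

L=138.942

crossed belt: β = asin((r1+r2)/C) = asin(17/39) = 25.8424°
wrap1 = wrap2 = π + 2β = 231.6848°
tangent length = C·cosβ = 35.0999
L = (r1+r2)·wrap + 2·C·cosβ = 17·4.0437 + 2·35.0999 = 138.9420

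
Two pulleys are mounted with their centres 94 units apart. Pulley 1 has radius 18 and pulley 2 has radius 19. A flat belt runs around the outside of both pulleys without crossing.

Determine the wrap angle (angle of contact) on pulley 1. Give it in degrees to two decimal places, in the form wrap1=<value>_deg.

open belt: β = asin((r2−r1)/C) = asin(1/94) = 0.6095°
wrap1 = π − 2β = 178.7809°
wrap2 = π + 2β = 181.2191°

wrap1=178.78_deg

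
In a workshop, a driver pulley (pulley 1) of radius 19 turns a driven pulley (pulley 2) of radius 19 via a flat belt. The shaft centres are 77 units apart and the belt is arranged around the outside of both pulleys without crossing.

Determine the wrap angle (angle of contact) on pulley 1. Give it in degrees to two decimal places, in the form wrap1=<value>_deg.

wrap1=180.00_deg

open belt: β = asin((r2−r1)/C) = asin(0/77) = 0.0000°
wrap1 = π − 2β = 180.0000°
wrap2 = π + 2β = 180.0000°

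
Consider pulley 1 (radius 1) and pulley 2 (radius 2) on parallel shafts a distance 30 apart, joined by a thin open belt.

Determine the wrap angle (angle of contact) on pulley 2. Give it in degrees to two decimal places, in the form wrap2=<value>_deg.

wrap2=183.82_deg

open belt: β = asin((r2−r1)/C) = asin(1/30) = 1.9102°
wrap1 = π − 2β = 176.1796°
wrap2 = π + 2β = 183.8204°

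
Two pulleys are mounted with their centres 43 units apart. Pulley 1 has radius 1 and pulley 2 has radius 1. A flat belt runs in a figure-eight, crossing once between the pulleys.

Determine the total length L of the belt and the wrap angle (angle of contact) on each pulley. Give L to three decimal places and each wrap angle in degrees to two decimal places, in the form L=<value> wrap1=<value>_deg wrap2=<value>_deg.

crossed belt: β = asin((r1+r2)/C) = asin(2/43) = 2.6659°
wrap1 = wrap2 = π + 2β = 185.3318°
tangent length = C·cosβ = 42.9535
L = (r1+r2)·wrap + 2·C·cosβ = 2·3.2346 + 2·42.9535 = 92.3762

L=92.376 wrap1=185.33_deg wrap2=185.33_deg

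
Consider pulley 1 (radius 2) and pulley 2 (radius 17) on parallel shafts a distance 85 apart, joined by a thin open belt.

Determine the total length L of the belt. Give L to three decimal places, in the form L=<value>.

open belt: β = asin((r2−r1)/C) = asin(15/85) = 10.1642°
wrap1 = π − 2β = 159.6715°
wrap2 = π + 2β = 200.3285°
tangent length = C·cosβ = 83.6660
L = r1·wrap1 + r2·wrap2 + 2·C·cosβ = 2·2.7868 + 17·3.4964 + 2·83.6660 = 232.3443

L=232.344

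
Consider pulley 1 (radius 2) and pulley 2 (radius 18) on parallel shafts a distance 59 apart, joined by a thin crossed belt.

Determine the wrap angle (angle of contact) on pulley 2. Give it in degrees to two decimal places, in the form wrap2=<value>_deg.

wrap2=219.63_deg

crossed belt: β = asin((r1+r2)/C) = asin(20/59) = 19.8149°
wrap1 = wrap2 = π + 2β = 219.6299°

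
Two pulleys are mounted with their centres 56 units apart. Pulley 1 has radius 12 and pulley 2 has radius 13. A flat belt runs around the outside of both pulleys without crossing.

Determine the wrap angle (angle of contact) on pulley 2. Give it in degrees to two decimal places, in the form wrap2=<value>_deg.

open belt: β = asin((r2−r1)/C) = asin(1/56) = 1.0232°
wrap1 = π − 2β = 177.9536°
wrap2 = π + 2β = 182.0464°

wrap2=182.05_deg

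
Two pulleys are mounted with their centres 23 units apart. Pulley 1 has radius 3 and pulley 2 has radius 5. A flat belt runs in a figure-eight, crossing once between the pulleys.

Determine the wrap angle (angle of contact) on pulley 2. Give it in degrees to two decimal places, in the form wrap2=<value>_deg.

crossed belt: β = asin((r1+r2)/C) = asin(8/23) = 20.3544°
wrap1 = wrap2 = π + 2β = 220.7088°

wrap2=220.71_deg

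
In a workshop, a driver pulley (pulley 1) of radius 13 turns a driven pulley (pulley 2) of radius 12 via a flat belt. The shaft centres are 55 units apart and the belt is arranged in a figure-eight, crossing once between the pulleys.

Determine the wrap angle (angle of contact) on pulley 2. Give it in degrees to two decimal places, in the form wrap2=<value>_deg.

crossed belt: β = asin((r1+r2)/C) = asin(25/55) = 27.0357°
wrap1 = wrap2 = π + 2β = 234.0714°

wrap2=234.07_deg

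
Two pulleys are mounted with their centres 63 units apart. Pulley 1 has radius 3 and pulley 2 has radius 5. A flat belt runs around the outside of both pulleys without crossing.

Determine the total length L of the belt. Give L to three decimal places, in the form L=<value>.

L=151.196

open belt: β = asin((r2−r1)/C) = asin(2/63) = 1.8192°
wrap1 = π − 2β = 176.3616°
wrap2 = π + 2β = 183.6384°
tangent length = C·cosβ = 62.9682
L = r1·wrap1 + r2·wrap2 + 2·C·cosβ = 3·3.0781 + 5·3.2051 + 2·62.9682 = 151.1962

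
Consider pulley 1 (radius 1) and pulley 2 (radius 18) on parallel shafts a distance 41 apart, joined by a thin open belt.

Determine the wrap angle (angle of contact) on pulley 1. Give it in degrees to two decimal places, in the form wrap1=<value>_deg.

open belt: β = asin((r2−r1)/C) = asin(17/41) = 24.4963°
wrap1 = π − 2β = 131.0074°
wrap2 = π + 2β = 228.9926°

wrap1=131.01_deg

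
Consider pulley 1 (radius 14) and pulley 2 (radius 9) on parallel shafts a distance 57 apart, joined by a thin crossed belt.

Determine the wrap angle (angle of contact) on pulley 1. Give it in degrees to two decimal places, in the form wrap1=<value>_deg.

wrap1=227.60_deg

crossed belt: β = asin((r1+r2)/C) = asin(23/57) = 23.7977°
wrap1 = wrap2 = π + 2β = 227.5954°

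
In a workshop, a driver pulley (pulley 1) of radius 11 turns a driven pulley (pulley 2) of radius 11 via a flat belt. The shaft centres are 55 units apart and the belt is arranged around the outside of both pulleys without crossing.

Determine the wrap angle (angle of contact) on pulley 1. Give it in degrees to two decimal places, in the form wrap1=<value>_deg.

wrap1=180.00_deg

open belt: β = asin((r2−r1)/C) = asin(0/55) = 0.0000°
wrap1 = π − 2β = 180.0000°
wrap2 = π + 2β = 180.0000°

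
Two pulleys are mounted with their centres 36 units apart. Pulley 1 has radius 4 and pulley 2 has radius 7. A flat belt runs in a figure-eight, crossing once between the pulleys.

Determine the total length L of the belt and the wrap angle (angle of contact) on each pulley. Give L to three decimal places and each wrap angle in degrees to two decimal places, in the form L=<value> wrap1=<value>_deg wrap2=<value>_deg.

crossed belt: β = asin((r1+r2)/C) = asin(11/36) = 17.7916°
wrap1 = wrap2 = π + 2β = 215.5832°
tangent length = C·cosβ = 34.2783
L = (r1+r2)·wrap + 2·C·cosβ = 11·3.7626 + 2·34.2783 = 109.9455

L=109.946 wrap1=215.58_deg wrap2=215.58_deg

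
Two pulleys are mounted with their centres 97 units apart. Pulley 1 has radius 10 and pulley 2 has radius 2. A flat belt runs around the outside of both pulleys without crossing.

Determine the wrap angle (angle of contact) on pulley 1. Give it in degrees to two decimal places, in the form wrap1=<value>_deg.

open belt: β = asin((r2−r1)/C) = asin(-8/97) = -4.7308°
wrap1 = π − 2β = 189.4616°
wrap2 = π + 2β = 170.5384°

wrap1=189.46_deg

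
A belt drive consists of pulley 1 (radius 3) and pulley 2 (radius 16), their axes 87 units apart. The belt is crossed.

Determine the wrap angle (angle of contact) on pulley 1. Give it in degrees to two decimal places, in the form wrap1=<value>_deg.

wrap1=205.23_deg

crossed belt: β = asin((r1+r2)/C) = asin(19/87) = 12.6145°
wrap1 = wrap2 = π + 2β = 205.2291°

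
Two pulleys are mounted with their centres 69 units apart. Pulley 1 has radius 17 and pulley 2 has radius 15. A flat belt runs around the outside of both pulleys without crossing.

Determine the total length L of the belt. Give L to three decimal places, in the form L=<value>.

L=238.589

open belt: β = asin((r2−r1)/C) = asin(-2/69) = -1.6610°
wrap1 = π − 2β = 183.3220°
wrap2 = π + 2β = 176.6780°
tangent length = C·cosβ = 68.9710
L = r1·wrap1 + r2·wrap2 + 2·C·cosβ = 17·3.1996 + 15·3.0836 + 2·68.9710 = 238.5889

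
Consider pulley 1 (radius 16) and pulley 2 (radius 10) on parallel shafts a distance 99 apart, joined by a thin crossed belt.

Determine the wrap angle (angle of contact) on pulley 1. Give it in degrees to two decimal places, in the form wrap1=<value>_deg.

wrap1=210.45_deg

crossed belt: β = asin((r1+r2)/C) = asin(26/99) = 15.2260°
wrap1 = wrap2 = π + 2β = 210.4519°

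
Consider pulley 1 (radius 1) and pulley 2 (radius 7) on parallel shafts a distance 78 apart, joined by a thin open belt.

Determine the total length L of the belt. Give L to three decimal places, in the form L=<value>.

open belt: β = asin((r2−r1)/C) = asin(6/78) = 4.4117°
wrap1 = π − 2β = 171.1765°
wrap2 = π + 2β = 188.8235°
tangent length = C·cosβ = 77.7689
L = r1·wrap1 + r2·wrap2 + 2·C·cosβ = 1·2.9876 + 7·3.2956 + 2·77.7689 = 181.5945

L=181.595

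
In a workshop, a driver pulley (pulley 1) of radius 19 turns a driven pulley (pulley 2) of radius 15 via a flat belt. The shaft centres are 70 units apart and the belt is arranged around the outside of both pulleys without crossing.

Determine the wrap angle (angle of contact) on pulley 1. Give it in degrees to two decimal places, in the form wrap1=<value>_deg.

open belt: β = asin((r2−r1)/C) = asin(-4/70) = -3.2758°
wrap1 = π − 2β = 186.5517°
wrap2 = π + 2β = 173.4483°

wrap1=186.55_deg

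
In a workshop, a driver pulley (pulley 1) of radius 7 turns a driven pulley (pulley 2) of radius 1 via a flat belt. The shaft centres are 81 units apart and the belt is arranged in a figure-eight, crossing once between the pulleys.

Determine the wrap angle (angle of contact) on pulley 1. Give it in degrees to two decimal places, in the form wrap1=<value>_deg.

crossed belt: β = asin((r1+r2)/C) = asin(8/81) = 5.6681°
wrap1 = wrap2 = π + 2β = 191.3362°

wrap1=191.34_deg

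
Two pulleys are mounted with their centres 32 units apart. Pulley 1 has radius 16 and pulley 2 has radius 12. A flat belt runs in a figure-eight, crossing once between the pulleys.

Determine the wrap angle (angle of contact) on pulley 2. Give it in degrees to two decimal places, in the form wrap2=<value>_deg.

crossed belt: β = asin((r1+r2)/C) = asin(28/32) = 61.0450°
wrap1 = wrap2 = π + 2β = 302.0900°

wrap2=302.09_deg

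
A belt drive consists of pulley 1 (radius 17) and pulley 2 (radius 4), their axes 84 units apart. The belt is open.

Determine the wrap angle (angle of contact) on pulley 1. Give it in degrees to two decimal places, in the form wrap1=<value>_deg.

wrap1=197.81_deg

open belt: β = asin((r2−r1)/C) = asin(-13/84) = -8.9030°
wrap1 = π − 2β = 197.8060°
wrap2 = π + 2β = 162.1940°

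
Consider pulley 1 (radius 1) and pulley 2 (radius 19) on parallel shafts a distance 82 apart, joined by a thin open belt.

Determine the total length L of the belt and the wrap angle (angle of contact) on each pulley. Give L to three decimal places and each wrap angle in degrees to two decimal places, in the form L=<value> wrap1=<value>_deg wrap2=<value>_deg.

L=230.799 wrap1=154.64_deg wrap2=205.36_deg

open belt: β = asin((r2−r1)/C) = asin(18/82) = 12.6804°
wrap1 = π − 2β = 154.6392°
wrap2 = π + 2β = 205.3608°
tangent length = C·cosβ = 80.0000
L = r1·wrap1 + r2·wrap2 + 2·C·cosβ = 1·2.6990 + 19·3.5842 + 2·80.0000 = 230.7992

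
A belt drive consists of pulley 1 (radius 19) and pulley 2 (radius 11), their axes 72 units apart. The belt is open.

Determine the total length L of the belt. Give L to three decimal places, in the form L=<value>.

open belt: β = asin((r2−r1)/C) = asin(-8/72) = -6.3794°
wrap1 = π − 2β = 192.7587°
wrap2 = π + 2β = 167.2413°
tangent length = C·cosβ = 71.5542
L = r1·wrap1 + r2·wrap2 + 2·C·cosβ = 19·3.3643 + 11·2.9189 + 2·71.5542 = 239.1376

L=239.138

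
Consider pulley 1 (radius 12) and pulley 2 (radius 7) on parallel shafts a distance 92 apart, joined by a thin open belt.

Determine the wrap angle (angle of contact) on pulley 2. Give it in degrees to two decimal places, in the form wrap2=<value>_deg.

open belt: β = asin((r2−r1)/C) = asin(-5/92) = -3.1154°
wrap1 = π − 2β = 186.2309°
wrap2 = π + 2β = 173.7691°

wrap2=173.77_deg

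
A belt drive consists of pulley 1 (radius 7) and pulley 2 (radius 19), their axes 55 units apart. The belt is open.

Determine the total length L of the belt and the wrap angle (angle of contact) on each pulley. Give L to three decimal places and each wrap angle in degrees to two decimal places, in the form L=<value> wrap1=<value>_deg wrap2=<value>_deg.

open belt: β = asin((r2−r1)/C) = asin(12/55) = 12.6023°
wrap1 = π − 2β = 154.7955°
wrap2 = π + 2β = 205.2045°
tangent length = C·cosβ = 53.6749
L = r1·wrap1 + r2·wrap2 + 2·C·cosβ = 7·2.7017 + 19·3.5815 + 2·53.6749 = 194.3101

L=194.310 wrap1=154.80_deg wrap2=205.20_deg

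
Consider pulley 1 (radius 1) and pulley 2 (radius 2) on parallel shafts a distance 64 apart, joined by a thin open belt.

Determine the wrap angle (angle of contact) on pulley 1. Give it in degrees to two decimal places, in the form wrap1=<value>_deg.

open belt: β = asin((r2−r1)/C) = asin(1/64) = 0.8953°
wrap1 = π − 2β = 178.2094°
wrap2 = π + 2β = 181.7906°

wrap1=178.21_deg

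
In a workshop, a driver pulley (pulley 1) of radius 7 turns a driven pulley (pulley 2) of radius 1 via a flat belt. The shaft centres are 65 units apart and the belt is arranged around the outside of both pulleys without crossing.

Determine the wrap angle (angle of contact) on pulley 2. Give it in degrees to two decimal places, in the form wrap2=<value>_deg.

open belt: β = asin((r2−r1)/C) = asin(-6/65) = -5.2964°
wrap1 = π − 2β = 190.5928°
wrap2 = π + 2β = 169.4072°

wrap2=169.41_deg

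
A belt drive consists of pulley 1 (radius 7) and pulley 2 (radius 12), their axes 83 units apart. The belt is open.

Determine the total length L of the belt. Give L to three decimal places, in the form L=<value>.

open belt: β = asin((r2−r1)/C) = asin(5/83) = 3.4536°
wrap1 = π − 2β = 173.0927°
wrap2 = π + 2β = 186.9073°
tangent length = C·cosβ = 82.8493
L = r1·wrap1 + r2·wrap2 + 2·C·cosβ = 7·3.0210 + 12·3.2621 + 2·82.8493 = 225.9916

L=225.992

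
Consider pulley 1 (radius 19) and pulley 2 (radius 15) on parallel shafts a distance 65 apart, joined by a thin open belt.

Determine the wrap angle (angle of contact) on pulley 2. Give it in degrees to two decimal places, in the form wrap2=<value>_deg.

open belt: β = asin((r2−r1)/C) = asin(-4/65) = -3.5281°
wrap1 = π − 2β = 187.0562°
wrap2 = π + 2β = 172.9438°

wrap2=172.94_deg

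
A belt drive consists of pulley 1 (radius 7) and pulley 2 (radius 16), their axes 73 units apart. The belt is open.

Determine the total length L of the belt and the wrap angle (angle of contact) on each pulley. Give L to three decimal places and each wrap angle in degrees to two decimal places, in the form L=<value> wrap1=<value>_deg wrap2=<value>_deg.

L=219.368 wrap1=165.84_deg wrap2=194.16_deg

open belt: β = asin((r2−r1)/C) = asin(9/73) = 7.0819°
wrap1 = π − 2β = 165.8362°
wrap2 = π + 2β = 194.1638°
tangent length = C·cosβ = 72.4431
L = r1·wrap1 + r2·wrap2 + 2·C·cosβ = 7·2.8944 + 16·3.3888 + 2·72.4431 = 219.3676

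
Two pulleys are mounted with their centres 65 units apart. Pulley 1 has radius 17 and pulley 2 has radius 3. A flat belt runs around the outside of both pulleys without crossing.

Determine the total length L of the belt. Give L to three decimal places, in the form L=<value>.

L=195.859

open belt: β = asin((r2−r1)/C) = asin(-14/65) = -12.4381°
wrap1 = π − 2β = 204.8762°
wrap2 = π + 2β = 155.1238°
tangent length = C·cosβ = 63.4744
L = r1·wrap1 + r2·wrap2 + 2·C·cosβ = 17·3.5758 + 3·2.7074 + 2·63.4744 = 195.8591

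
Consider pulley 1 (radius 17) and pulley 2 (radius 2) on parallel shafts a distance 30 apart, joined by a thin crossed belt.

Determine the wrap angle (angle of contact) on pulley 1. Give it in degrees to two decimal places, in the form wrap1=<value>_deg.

crossed belt: β = asin((r1+r2)/C) = asin(19/30) = 39.2965°
wrap1 = wrap2 = π + 2β = 258.5930°

wrap1=258.59_deg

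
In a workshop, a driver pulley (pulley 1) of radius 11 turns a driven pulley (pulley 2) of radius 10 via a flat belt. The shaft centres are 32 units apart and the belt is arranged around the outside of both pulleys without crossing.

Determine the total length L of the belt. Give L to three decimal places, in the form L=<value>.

L=130.005

open belt: β = asin((r2−r1)/C) = asin(-1/32) = -1.7908°
wrap1 = π − 2β = 183.5816°
wrap2 = π + 2β = 176.4184°
tangent length = C·cosβ = 31.9844
L = r1·wrap1 + r2·wrap2 + 2·C·cosβ = 11·3.2041 + 10·3.0791 + 2·31.9844 = 130.0047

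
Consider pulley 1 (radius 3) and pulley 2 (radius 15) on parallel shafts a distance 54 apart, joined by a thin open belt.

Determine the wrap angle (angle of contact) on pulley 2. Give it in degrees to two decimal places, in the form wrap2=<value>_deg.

wrap2=205.68_deg

open belt: β = asin((r2−r1)/C) = asin(12/54) = 12.8396°
wrap1 = π − 2β = 154.3208°
wrap2 = π + 2β = 205.6792°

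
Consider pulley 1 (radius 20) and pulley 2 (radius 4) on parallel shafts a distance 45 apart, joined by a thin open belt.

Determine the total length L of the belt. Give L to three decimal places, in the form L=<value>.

open belt: β = asin((r2−r1)/C) = asin(-16/45) = -20.8275°
wrap1 = π − 2β = 221.6550°
wrap2 = π + 2β = 138.3450°
tangent length = C·cosβ = 42.0595
L = r1·wrap1 + r2·wrap2 + 2·C·cosβ = 20·3.8686 + 4·2.4146 + 2·42.0595 = 171.1495

L=171.149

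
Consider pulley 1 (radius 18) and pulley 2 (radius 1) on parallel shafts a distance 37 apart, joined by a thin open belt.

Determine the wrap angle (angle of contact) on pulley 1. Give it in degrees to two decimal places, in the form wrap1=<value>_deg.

wrap1=234.70_deg

open belt: β = asin((r2−r1)/C) = asin(-17/37) = -27.3522°
wrap1 = π − 2β = 234.7045°
wrap2 = π + 2β = 125.2955°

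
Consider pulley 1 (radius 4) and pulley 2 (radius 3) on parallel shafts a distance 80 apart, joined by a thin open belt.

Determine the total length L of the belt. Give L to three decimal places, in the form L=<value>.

L=182.004

open belt: β = asin((r2−r1)/C) = asin(-1/80) = -0.7162°
wrap1 = π − 2β = 181.4324°
wrap2 = π + 2β = 178.5676°
tangent length = C·cosβ = 79.9937
L = r1·wrap1 + r2·wrap2 + 2·C·cosβ = 4·3.1666 + 3·3.1166 + 2·79.9937 = 182.0036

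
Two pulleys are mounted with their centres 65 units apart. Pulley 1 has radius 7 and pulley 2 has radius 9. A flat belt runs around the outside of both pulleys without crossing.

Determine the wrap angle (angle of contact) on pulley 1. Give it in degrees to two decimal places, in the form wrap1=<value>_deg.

open belt: β = asin((r2−r1)/C) = asin(2/65) = 1.7632°
wrap1 = π − 2β = 176.4735°
wrap2 = π + 2β = 183.5265°

wrap1=176.47_deg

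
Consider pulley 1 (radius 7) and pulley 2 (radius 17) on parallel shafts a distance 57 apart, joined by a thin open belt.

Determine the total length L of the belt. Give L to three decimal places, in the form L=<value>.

open belt: β = asin((r2−r1)/C) = asin(10/57) = 10.1042°
wrap1 = π − 2β = 159.7916°
wrap2 = π + 2β = 200.2084°
tangent length = C·cosβ = 56.1160
L = r1·wrap1 + r2·wrap2 + 2·C·cosβ = 7·2.7889 + 17·3.4943 + 2·56.1160 = 191.1572

L=191.157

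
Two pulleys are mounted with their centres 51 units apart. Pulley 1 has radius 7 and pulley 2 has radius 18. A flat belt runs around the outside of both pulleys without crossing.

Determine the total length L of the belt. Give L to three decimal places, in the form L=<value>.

open belt: β = asin((r2−r1)/C) = asin(11/51) = 12.4558°
wrap1 = π − 2β = 155.0884°
wrap2 = π + 2β = 204.9116°
tangent length = C·cosβ = 49.7996
L = r1·wrap1 + r2·wrap2 + 2·C·cosβ = 7·2.7068 + 18·3.5764 + 2·49.7996 = 182.9217

L=182.922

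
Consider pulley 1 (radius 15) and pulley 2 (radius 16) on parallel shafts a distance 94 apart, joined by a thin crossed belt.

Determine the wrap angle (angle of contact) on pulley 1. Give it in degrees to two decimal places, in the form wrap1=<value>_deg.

wrap1=218.51_deg

crossed belt: β = asin((r1+r2)/C) = asin(31/94) = 19.2559°
wrap1 = wrap2 = π + 2β = 218.5117°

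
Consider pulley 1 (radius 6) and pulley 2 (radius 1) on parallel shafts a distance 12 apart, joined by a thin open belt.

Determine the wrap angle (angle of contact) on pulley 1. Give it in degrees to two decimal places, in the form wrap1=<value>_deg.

wrap1=229.25_deg

open belt: β = asin((r2−r1)/C) = asin(-5/12) = -24.6243°
wrap1 = π − 2β = 229.2486°
wrap2 = π + 2β = 130.7514°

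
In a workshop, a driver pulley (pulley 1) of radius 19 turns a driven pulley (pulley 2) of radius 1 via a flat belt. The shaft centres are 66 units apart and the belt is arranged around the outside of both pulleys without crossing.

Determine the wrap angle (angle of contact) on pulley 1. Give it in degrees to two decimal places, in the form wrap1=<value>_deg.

wrap1=211.65_deg

open belt: β = asin((r2−r1)/C) = asin(-18/66) = -15.8266°
wrap1 = π − 2β = 211.6532°
wrap2 = π + 2β = 148.3468°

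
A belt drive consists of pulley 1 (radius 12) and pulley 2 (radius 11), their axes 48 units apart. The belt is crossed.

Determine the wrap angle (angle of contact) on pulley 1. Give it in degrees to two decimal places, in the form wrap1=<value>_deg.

crossed belt: β = asin((r1+r2)/C) = asin(23/48) = 28.6310°
wrap1 = wrap2 = π + 2β = 237.2620°

wrap1=237.26_deg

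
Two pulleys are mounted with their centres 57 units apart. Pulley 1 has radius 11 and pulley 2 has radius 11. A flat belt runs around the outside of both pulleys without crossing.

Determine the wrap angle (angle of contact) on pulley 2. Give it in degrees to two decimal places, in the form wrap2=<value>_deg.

open belt: β = asin((r2−r1)/C) = asin(0/57) = 0.0000°
wrap1 = π − 2β = 180.0000°
wrap2 = π + 2β = 180.0000°

wrap2=180.00_deg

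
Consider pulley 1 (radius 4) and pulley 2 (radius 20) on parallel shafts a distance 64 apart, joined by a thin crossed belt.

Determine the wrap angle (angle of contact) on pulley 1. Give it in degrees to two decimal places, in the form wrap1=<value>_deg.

wrap1=224.05_deg

crossed belt: β = asin((r1+r2)/C) = asin(24/64) = 22.0243°
wrap1 = wrap2 = π + 2β = 224.0486°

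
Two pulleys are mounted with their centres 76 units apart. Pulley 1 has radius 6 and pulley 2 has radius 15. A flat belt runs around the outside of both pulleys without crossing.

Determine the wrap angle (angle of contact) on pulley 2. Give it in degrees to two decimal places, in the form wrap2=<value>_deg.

open belt: β = asin((r2−r1)/C) = asin(9/76) = 6.8010°
wrap1 = π − 2β = 166.3980°
wrap2 = π + 2β = 193.6020°

wrap2=193.60_deg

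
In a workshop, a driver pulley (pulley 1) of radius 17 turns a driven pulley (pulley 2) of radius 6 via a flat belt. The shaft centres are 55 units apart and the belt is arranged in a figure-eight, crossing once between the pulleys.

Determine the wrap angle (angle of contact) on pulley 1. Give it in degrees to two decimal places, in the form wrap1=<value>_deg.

wrap1=229.44_deg

crossed belt: β = asin((r1+r2)/C) = asin(23/55) = 24.7199°
wrap1 = wrap2 = π + 2β = 229.4397°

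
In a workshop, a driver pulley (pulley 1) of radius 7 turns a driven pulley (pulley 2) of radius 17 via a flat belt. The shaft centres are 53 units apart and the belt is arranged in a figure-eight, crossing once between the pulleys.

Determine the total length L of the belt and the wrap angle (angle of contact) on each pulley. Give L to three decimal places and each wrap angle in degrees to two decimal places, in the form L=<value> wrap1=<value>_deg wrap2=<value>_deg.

crossed belt: β = asin((r1+r2)/C) = asin(24/53) = 26.9254°
wrap1 = wrap2 = π + 2β = 233.8508°
tangent length = C·cosβ = 47.2546
L = (r1+r2)·wrap + 2·C·cosβ = 24·4.0815 + 2·47.2546 = 192.4645

L=192.464 wrap1=233.85_deg wrap2=233.85_deg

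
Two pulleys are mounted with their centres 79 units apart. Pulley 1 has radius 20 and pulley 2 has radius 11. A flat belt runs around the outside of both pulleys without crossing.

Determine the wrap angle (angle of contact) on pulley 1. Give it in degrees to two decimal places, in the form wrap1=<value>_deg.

open belt: β = asin((r2−r1)/C) = asin(-9/79) = -6.5416°
wrap1 = π − 2β = 193.0831°
wrap2 = π + 2β = 166.9169°

wrap1=193.08_deg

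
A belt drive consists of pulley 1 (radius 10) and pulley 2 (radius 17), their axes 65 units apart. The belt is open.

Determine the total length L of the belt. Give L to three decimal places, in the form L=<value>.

L=215.578

open belt: β = asin((r2−r1)/C) = asin(7/65) = 6.1823°
wrap1 = π − 2β = 167.6354°
wrap2 = π + 2β = 192.3646°
tangent length = C·cosβ = 64.6220
L = r1·wrap1 + r2·wrap2 + 2·C·cosβ = 10·2.9258 + 17·3.3574 + 2·64.6220 = 215.5776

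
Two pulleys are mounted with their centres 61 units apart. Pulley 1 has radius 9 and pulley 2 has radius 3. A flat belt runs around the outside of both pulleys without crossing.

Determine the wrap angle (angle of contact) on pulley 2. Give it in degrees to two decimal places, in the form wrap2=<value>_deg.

open belt: β = asin((r2−r1)/C) = asin(-6/61) = -5.6448°
wrap1 = π − 2β = 191.2896°
wrap2 = π + 2β = 168.7104°

wrap2=168.71_deg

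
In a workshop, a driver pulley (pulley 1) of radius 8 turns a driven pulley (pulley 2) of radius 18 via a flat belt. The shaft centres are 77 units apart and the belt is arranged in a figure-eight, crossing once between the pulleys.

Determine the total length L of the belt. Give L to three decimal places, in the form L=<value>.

crossed belt: β = asin((r1+r2)/C) = asin(26/77) = 19.7345°
wrap1 = wrap2 = π + 2β = 219.4690°
tangent length = C·cosβ = 72.4776
L = (r1+r2)·wrap + 2·C·cosβ = 26·3.8305 + 2·72.4776 = 244.5471

L=244.547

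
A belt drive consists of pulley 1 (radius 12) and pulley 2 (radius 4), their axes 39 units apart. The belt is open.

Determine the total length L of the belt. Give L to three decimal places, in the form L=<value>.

open belt: β = asin((r2−r1)/C) = asin(-8/39) = -11.8370°
wrap1 = π − 2β = 203.6740°
wrap2 = π + 2β = 156.3260°
tangent length = C·cosβ = 38.1707
L = r1·wrap1 + r2·wrap2 + 2·C·cosβ = 12·3.5548 + 4·2.7284 + 2·38.1707 = 129.9123

L=129.912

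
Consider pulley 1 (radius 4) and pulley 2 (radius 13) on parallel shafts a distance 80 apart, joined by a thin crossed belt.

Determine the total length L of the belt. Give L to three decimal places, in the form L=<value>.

crossed belt: β = asin((r1+r2)/C) = asin(17/80) = 12.2689°
wrap1 = wrap2 = π + 2β = 204.5378°
tangent length = C·cosβ = 78.1729
L = (r1+r2)·wrap + 2·C·cosβ = 17·3.5699 + 2·78.1729 = 217.0334

L=217.033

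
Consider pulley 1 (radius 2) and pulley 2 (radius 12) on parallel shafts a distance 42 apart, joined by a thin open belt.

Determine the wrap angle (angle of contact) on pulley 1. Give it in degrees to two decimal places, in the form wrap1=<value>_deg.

wrap1=152.45_deg

open belt: β = asin((r2−r1)/C) = asin(10/42) = 13.7741°
wrap1 = π − 2β = 152.4517°
wrap2 = π + 2β = 207.5483°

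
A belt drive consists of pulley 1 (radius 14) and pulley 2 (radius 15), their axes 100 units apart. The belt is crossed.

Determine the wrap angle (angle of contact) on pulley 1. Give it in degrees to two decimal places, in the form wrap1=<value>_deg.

wrap1=213.72_deg

crossed belt: β = asin((r1+r2)/C) = asin(29/100) = 16.8580°
wrap1 = wrap2 = π + 2β = 213.7159°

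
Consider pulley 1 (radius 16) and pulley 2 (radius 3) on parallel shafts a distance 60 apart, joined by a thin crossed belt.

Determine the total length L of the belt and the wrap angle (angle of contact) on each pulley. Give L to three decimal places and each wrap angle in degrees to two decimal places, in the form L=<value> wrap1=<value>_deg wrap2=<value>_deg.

L=185.759 wrap1=216.92_deg wrap2=216.92_deg

crossed belt: β = asin((r1+r2)/C) = asin(19/60) = 18.4615°
wrap1 = wrap2 = π + 2β = 216.9229°
tangent length = C·cosβ = 56.9122
L = (r1+r2)·wrap + 2·C·cosβ = 19·3.7860 + 2·56.9122 = 185.7588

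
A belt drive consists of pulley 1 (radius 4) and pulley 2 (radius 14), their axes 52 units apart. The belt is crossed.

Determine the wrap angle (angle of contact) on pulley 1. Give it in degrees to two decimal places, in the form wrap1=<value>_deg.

crossed belt: β = asin((r1+r2)/C) = asin(18/52) = 20.2522°
wrap1 = wrap2 = π + 2β = 220.5045°

wrap1=220.50_deg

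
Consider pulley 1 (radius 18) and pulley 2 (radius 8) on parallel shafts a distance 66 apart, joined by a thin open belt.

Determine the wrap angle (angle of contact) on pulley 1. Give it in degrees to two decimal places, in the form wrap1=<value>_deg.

wrap1=197.43_deg

open belt: β = asin((r2−r1)/C) = asin(-10/66) = -8.7147°
wrap1 = π − 2β = 197.4295°
wrap2 = π + 2β = 162.5705°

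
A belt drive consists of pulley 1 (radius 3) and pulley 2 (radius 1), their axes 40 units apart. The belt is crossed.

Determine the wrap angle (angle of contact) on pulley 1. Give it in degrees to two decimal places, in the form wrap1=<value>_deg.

wrap1=191.48_deg

crossed belt: β = asin((r1+r2)/C) = asin(4/40) = 5.7392°
wrap1 = wrap2 = π + 2β = 191.4783°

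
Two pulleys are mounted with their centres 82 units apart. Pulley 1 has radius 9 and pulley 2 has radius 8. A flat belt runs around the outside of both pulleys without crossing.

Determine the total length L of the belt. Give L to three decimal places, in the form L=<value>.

L=217.419

open belt: β = asin((r2−r1)/C) = asin(-1/82) = -0.6987°
wrap1 = π − 2β = 181.3975°
wrap2 = π + 2β = 178.6025°
tangent length = C·cosβ = 81.9939
L = r1·wrap1 + r2·wrap2 + 2·C·cosβ = 9·3.1660 + 8·3.1172 + 2·81.9939 = 217.4193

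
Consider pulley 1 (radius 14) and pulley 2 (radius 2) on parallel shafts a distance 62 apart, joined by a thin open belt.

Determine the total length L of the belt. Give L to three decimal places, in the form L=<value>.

open belt: β = asin((r2−r1)/C) = asin(-12/62) = -11.1599°
wrap1 = π − 2β = 202.3199°
wrap2 = π + 2β = 157.6801°
tangent length = C·cosβ = 60.8276
L = r1·wrap1 + r2·wrap2 + 2·C·cosβ = 14·3.5311 + 2·2.7520 + 2·60.8276 = 176.5954

L=176.595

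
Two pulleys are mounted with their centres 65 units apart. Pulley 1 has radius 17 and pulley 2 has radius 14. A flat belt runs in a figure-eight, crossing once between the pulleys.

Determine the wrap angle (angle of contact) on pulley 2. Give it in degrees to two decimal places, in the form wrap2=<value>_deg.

wrap2=236.97_deg

crossed belt: β = asin((r1+r2)/C) = asin(31/65) = 28.4846°
wrap1 = wrap2 = π + 2β = 236.9693°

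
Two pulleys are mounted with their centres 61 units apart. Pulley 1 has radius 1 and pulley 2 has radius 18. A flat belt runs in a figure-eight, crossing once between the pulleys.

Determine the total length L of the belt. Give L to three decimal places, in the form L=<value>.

crossed belt: β = asin((r1+r2)/C) = asin(19/61) = 18.1482°
wrap1 = wrap2 = π + 2β = 216.2963°
tangent length = C·cosβ = 57.9655
L = (r1+r2)·wrap + 2·C·cosβ = 19·3.7751 + 2·57.9655 = 187.6576

L=187.658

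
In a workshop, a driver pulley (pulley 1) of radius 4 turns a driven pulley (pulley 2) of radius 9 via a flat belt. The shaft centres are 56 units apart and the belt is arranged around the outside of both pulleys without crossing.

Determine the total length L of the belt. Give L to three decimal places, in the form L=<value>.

L=153.287

open belt: β = asin((r2−r1)/C) = asin(5/56) = 5.1225°
wrap1 = π − 2β = 169.7550°
wrap2 = π + 2β = 190.2450°
tangent length = C·cosβ = 55.7763
L = r1·wrap1 + r2·wrap2 + 2·C·cosβ = 4·2.9628 + 9·3.3204 + 2·55.7763 = 153.2874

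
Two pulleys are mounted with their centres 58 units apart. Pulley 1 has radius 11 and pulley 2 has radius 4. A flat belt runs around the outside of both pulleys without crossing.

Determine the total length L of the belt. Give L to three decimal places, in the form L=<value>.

L=163.970

open belt: β = asin((r2−r1)/C) = asin(-7/58) = -6.9319°
wrap1 = π − 2β = 193.8638°
wrap2 = π + 2β = 166.1362°
tangent length = C·cosβ = 57.5760
L = r1·wrap1 + r2·wrap2 + 2·C·cosβ = 11·3.3836 + 4·2.8996 + 2·57.5760 = 163.9697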